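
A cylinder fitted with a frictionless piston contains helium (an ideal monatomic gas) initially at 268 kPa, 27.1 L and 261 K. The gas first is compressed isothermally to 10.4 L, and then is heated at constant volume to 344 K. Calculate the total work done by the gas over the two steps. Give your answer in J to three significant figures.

W_total ≈ -6960 J

Step 1 (isothermal): W = P₁V₁ ln(V₂/V₁) = (7263) ln(10.4/27.1) = -6956 J.
Step 2 (isochoric): W = 0 (constant volume).
W_total = -6956 + 0 = -6956 J.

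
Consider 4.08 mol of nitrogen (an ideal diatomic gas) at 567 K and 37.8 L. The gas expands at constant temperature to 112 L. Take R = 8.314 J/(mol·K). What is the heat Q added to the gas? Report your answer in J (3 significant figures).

Isothermal ⇒ ΔU = 0, so Q = W = nRT ln(V₂/V₁).
Q = (4.08)(8.314)(567) ln(112/37.8) = 19233 × 1.086 = 20891 J.

Q ≈ 20900 J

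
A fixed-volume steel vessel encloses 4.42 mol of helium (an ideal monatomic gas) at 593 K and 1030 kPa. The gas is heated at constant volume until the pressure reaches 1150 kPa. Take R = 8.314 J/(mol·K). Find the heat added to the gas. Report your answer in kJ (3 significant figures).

Q ≈ 3.81 kJ

Constant volume ⇒ W = 0, so Q = ΔU = nCᵥΔT with Cᵥ = 3R/2 = 12.47 J/(mol·K).
At constant V, T₂/T₁ = P₂/P₁ ⇒ ΔT = T₁(P₂/P₁ − 1) = 593·(1150/1030 − 1) = 69.09 K.
ΔU = (4.42)(12.47)(69.09) = 3808 J.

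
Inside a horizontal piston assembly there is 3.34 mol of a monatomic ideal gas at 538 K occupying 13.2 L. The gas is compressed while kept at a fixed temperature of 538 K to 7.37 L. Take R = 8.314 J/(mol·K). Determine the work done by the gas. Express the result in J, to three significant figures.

W ≈ -8710 J

Isothermal: W = nRT ln(V₂/V₁).
W = (3.34)(8.314)(538) × ln(7.37/13.2)
  = 14940 × -0.5828
W_by_gas = -8707 J.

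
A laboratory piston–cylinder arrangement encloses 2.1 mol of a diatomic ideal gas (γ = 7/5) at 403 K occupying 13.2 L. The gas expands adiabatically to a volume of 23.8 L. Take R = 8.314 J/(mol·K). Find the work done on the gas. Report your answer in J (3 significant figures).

Adiabatic: TV^(γ−1) = const with γ = 7/5.
T₂ = T₁ (V₁/V₂)^(γ−1) = 403 × (13.2/23.8)^0.4 = 403 × 0.7899 = 318.3 K.
W_by = nCᵥ(T₁ − T₂) = (2.1)(20.79)(403 − 318.3) = 3695 J.
Work on gas = −W_by = -3695 J.

W ≈ -3690 J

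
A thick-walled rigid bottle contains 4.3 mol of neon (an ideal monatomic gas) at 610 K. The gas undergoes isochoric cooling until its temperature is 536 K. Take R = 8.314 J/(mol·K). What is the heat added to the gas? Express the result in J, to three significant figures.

Q ≈ -3970 J

Constant volume ⇒ W = 0, so Q = ΔU = nCᵥΔT with Cᵥ = 3R/2 = 12.47 J/(mol·K).
ΔU = (4.3)(12.47)(536 − 610) = -3968 J.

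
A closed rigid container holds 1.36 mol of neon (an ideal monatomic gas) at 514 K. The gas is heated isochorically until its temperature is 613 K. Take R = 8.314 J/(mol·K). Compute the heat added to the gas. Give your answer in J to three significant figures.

Constant volume ⇒ W = 0, so Q = ΔU = nCᵥΔT with Cᵥ = 3R/2 = 12.47 J/(mol·K).
ΔU = (1.36)(12.47)(613 − 514) = 1679 J.

Q ≈ 1680 J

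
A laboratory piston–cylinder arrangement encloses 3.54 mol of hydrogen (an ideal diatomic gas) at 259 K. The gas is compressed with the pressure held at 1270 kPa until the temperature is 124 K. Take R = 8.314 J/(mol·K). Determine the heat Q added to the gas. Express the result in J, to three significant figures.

Isobaric: W = nRΔT = (3.54)(8.314)(-135) = -3973 J.
ΔU = nCᵥΔT with Cᵥ = 5R/2: ΔU = (3.54)(20.79)(-135) = -9933 J.
Q = ΔU + W = -9933 − 3973 = -13906 J.

Q ≈ -13900 J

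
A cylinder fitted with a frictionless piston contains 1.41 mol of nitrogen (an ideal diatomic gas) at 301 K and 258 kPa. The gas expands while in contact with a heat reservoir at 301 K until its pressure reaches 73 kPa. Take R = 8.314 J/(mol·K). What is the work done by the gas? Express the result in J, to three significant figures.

Isothermal process: W = nRT ln(V₂/V₁) = nRT ln(P₁/P₂).
W = (1.41)(8.314)(301) × ln(258/73)
  = 3529 × ln(3.534) = 3529 × 1.263
W_by_gas = 4455 J.

W ≈ 4450 J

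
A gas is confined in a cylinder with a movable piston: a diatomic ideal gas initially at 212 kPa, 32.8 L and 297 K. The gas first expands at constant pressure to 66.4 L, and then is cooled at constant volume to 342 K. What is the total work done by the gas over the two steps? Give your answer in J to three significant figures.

W_total ≈ 7120 J

Step 1 (isobaric): W = PΔV = (212 kPa)(66.4 − 32.8 L) = 7123 J.
Step 2 (isochoric): W = 0 (constant volume).
W_total = 7123 + 0 = 7123 J.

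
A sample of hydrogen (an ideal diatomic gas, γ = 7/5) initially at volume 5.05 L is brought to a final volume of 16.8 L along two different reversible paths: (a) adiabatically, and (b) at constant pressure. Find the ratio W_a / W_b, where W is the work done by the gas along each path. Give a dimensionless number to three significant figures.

Path (a) adiabatic: W = P₁V₁(1 − (V₁/V₂)^(γ−1))/(γ−1) → W_a/(P₁V₁) = 0.9543.
Path (b) isobaric: W = P₁(V₂ − V₁) → W_b/(P₁V₁) = 2.327.
W_a / W_b = 0.9543 / 2.327 = 0.4101.

W_a / W_b ≈ 0.410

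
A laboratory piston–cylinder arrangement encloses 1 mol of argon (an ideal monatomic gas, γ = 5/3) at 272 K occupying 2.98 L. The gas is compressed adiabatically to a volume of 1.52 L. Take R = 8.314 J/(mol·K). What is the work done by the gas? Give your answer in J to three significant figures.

Adiabatic: TV^(γ−1) = const with γ = 5/3.
T₂ = T₁ (V₁/V₂)^(γ−1) = 272 × (2.98/1.52)^0.667 = 272 × 1.566 = 426.1 K.
W_by = nCᵥ(T₁ − T₂) = (1)(12.47)(272 − 426.1) = -1921 J.

W ≈ -1920 J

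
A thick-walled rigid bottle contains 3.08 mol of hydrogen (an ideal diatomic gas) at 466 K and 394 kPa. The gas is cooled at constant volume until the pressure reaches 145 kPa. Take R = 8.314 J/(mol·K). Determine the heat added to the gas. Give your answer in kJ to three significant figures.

Constant volume ⇒ W = 0, so Q = ΔU = nCᵥΔT with Cᵥ = 5R/2 = 20.79 J/(mol·K).
At constant V, T₂/T₁ = P₂/P₁ ⇒ ΔT = T₁(P₂/P₁ − 1) = 466·(145/394 − 1) = -294.5 K.
ΔU = (3.08)(20.79)(-294.5) = -18853 J.

Q ≈ -18.9 kJ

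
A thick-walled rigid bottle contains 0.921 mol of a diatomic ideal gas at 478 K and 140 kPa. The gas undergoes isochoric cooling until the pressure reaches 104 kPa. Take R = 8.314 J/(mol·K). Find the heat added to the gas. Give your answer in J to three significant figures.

Constant volume ⇒ W = 0, so Q = ΔU = nCᵥΔT with Cᵥ = 5R/2 = 20.79 J/(mol·K).
At constant V, T₂/T₁ = P₂/P₁ ⇒ ΔT = T₁(P₂/P₁ − 1) = 478·(104/140 − 1) = -122.9 K.
ΔU = (0.921)(20.79)(-122.9) = -2353 J.

Q ≈ -2350 J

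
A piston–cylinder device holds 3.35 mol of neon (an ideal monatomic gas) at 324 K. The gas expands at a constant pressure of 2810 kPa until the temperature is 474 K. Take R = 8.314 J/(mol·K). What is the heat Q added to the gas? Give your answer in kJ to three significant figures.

Isobaric: W = nRΔT = (3.35)(8.314)(150) = 4178 J.
ΔU = nCᵥΔT with Cᵥ = 3R/2: ΔU = (3.35)(12.47)(150) = 6267 J.
Q = ΔU + W = 6267 + 4178 = 10444 J.

Q ≈ 10.4 kJ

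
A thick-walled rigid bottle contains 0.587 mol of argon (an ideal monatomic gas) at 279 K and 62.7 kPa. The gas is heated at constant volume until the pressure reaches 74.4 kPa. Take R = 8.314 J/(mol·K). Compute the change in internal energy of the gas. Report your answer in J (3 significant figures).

ΔU ≈ 381 J

Constant volume ⇒ W = 0, so Q = ΔU = nCᵥΔT with Cᵥ = 3R/2 = 12.47 J/(mol·K).
At constant V, T₂/T₁ = P₂/P₁ ⇒ ΔT = T₁(P₂/P₁ − 1) = 279·(74.4/62.7 − 1) = 52.06 K.
ΔU = (0.587)(12.47)(52.06) = 381.1 J.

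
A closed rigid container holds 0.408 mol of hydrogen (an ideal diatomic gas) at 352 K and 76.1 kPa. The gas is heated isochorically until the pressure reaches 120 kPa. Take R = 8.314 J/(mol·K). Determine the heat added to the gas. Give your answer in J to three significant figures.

Constant volume ⇒ W = 0, so Q = ΔU = nCᵥΔT with Cᵥ = 5R/2 = 20.79 J/(mol·K).
At constant V, T₂/T₁ = P₂/P₁ ⇒ ΔT = T₁(P₂/P₁ − 1) = 352·(120/76.1 − 1) = 203.1 K.
ΔU = (0.408)(20.79)(203.1) = 1722 J.

Q ≈ 1720 J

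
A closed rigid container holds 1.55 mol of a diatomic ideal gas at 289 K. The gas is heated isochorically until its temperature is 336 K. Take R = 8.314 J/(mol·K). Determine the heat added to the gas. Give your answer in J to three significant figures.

Constant volume ⇒ W = 0, so Q = ΔU = nCᵥΔT with Cᵥ = 5R/2 = 20.79 J/(mol·K).
ΔU = (1.55)(20.79)(336 − 289) = 1514 J.

Q ≈ 1510 J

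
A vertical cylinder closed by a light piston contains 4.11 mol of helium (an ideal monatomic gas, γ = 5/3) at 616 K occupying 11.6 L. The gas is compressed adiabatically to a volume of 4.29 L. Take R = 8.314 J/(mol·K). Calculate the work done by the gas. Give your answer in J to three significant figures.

Adiabatic: TV^(γ−1) = const with γ = 5/3.
T₂ = T₁ (V₁/V₂)^(γ−1) = 616 × (11.6/4.29)^0.667 = 616 × 1.941 = 1196 K.
W_by = nCᵥ(T₁ − T₂) = (4.11)(12.47)(616 − 1196) = -29707 J.

W ≈ -29700 J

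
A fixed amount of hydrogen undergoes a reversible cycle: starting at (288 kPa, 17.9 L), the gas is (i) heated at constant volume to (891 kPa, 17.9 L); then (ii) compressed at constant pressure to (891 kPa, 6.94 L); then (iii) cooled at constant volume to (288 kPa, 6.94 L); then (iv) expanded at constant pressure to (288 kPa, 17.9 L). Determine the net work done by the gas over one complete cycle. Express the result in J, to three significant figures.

W_net ≈ -6610 J

Constant-volume legs do no work.
W(ii) = (891)(6.94 − 17.9) = -9765 J; W(iv) = (288)(17.9 − 6.94) = 3156 J.
W_net = -9765 + 3156 = -6609 J (the counter-clockwise enclosed area).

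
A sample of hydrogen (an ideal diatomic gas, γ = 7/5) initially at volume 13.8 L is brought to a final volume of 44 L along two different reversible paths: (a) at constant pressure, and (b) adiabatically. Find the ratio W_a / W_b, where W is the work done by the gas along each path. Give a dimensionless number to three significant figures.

Path (a) isobaric: W = P₁(V₂ − V₁) → W_a/(P₁V₁) = 2.188.
Path (b) adiabatic: W = P₁V₁(1 − (V₁/V₂)^(γ−1))/(γ−1) → W_b/(P₁V₁) = 0.9278.
W_a / W_b = 2.188 / 0.9278 = 2.359.

W_a / W_b ≈ 2.36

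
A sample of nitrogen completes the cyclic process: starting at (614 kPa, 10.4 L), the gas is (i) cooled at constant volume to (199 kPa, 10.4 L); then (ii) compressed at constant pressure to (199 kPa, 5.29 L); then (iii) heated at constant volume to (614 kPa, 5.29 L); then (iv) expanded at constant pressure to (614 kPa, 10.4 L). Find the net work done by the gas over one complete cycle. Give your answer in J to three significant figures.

W_net ≈ 2120 J

Constant-volume legs do no work.
W(ii) = (199)(5.29 − 10.4) = -1017 J; W(iv) = (614)(10.4 − 5.29) = 3138 J.
W_net = -1017 + 3138 = 2121 J (the clockwise enclosed area).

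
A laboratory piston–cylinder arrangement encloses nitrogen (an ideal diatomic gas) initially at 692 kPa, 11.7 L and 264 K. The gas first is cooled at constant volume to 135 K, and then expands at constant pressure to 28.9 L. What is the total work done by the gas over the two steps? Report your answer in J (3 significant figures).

W_total ≈ 6090 J

Step 1 (isochoric): W = 0 (constant volume).
After step 1: P = 353.9 kPa (V unchanged).
Step 2 (isobaric): W = PΔV = (353.9 kPa)(28.9 − 11.7 L) = 6086 J.
W_total = 0 + 6086 = 6086 J.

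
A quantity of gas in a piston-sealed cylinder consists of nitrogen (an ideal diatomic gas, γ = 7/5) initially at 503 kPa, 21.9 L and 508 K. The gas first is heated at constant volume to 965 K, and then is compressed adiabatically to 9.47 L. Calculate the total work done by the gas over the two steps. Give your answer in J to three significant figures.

W_total ≈ -20800 J

Step 1 (isochoric): W = 0 (constant volume).
After step 1: P = 955.5 kPa (V unchanged).
Step 2 (adiabatic): W = (P₁V₁ − P₂V₂)/(γ−1) = (20925 − 29263)/0.4 = -20843 J.
W_total = 0 − 20843 = -20843 J.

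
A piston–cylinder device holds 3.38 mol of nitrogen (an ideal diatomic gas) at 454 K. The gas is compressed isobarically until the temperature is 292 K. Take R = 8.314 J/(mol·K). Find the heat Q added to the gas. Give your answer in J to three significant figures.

Isobaric: W = nRΔT = (3.38)(8.314)(-162) = -4552 J.
ΔU = nCᵥΔT with Cᵥ = 5R/2: ΔU = (3.38)(20.79)(-162) = -11381 J.
Q = ΔU + W = -11381 − 4552 = -15933 J.

Q ≈ -15900 J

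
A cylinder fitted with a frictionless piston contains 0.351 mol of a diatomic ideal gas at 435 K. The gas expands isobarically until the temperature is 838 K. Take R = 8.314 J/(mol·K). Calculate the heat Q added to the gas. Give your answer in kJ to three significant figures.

Q ≈ 4.12 kJ

Isobaric: W = nRΔT = (0.351)(8.314)(403) = 1176 J.
ΔU = nCᵥΔT with Cᵥ = 5R/2: ΔU = (0.351)(20.79)(403) = 2940 J.
Q = ΔU + W = 2940 + 1176 = 4116 J.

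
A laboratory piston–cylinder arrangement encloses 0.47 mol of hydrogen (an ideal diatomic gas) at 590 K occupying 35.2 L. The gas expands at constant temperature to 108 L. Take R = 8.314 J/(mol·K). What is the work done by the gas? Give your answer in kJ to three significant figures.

Isothermal: W = nRT ln(V₂/V₁).
W = (0.47)(8.314)(590) × ln(108/35.2)
  = 2305 × 1.121
W_by_gas = 2585 J.

W ≈ 2.58 kJ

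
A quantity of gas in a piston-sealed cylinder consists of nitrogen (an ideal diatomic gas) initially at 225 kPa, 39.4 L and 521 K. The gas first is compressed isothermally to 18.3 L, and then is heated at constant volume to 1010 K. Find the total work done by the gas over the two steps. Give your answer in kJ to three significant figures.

Step 1 (isothermal): W = P₁V₁ ln(V₂/V₁) = (8865) ln(18.3/39.4) = -6798 J.
Step 2 (isochoric): W = 0 (constant volume).
W_total = -6798 + 0 = -6798 J.

W_total ≈ -6.80 kJ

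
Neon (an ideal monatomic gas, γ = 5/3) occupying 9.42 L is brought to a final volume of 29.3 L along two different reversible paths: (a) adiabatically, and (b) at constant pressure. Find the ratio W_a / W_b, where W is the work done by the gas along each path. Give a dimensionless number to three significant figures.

Path (a) adiabatic: W = P₁V₁(1 − (V₁/V₂)^(γ−1))/(γ−1) → W_a/(P₁V₁) = 0.796.
Path (b) isobaric: W = P₁(V₂ − V₁) → W_b/(P₁V₁) = 2.11.
W_a / W_b = 0.796 / 2.11 = 0.3772.

W_a / W_b ≈ 0.377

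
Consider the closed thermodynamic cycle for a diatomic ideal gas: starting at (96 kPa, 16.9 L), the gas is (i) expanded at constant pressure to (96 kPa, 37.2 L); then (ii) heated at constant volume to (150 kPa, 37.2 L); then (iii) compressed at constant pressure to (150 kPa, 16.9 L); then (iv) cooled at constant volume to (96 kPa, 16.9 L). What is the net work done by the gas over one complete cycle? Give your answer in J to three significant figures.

W_net ≈ -1100 J

Constant-volume legs do no work.
W(i) = (96)(37.2 − 16.9) = 1949 J; W(iii) = (150)(16.9 − 37.2) = -3045 J.
W_net = 1949 − 3045 = -1096 J (the counter-clockwise enclosed area).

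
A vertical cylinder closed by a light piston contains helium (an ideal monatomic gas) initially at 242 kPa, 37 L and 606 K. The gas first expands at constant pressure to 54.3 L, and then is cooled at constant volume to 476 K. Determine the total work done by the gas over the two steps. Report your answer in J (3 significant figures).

Step 1 (isobaric): W = PΔV = (242 kPa)(54.3 − 37 L) = 4187 J.
Step 2 (isochoric): W = 0 (constant volume).
W_total = 4187 + 0 = 4187 J.

W_total ≈ 4190 J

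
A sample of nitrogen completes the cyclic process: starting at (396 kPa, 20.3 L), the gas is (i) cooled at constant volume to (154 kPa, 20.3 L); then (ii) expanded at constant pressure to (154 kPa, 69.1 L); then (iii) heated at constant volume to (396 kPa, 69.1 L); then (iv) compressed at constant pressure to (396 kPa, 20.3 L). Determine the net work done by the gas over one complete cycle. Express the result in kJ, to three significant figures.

Constant-volume legs do no work.
W(ii) = (154)(69.1 − 20.3) = 7515 J; W(iv) = (396)(20.3 − 69.1) = -19325 J.
W_net = 7515 − 19325 = -11810 J (the counter-clockwise enclosed area).

W_net ≈ -11.8 kJ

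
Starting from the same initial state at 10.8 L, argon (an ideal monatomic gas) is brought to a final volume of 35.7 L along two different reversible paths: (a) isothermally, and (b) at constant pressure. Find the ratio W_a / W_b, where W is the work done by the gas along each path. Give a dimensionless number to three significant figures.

W_a / W_b ≈ 0.519

Path (a) isothermal: W = P₁V₁ ln(V₂/V₁) → W_a/(P₁V₁) = 1.196.
Path (b) isobaric: W = P₁(V₂ − V₁) → W_b/(P₁V₁) = 2.306.
W_a / W_b = 1.196 / 2.306 = 0.5186.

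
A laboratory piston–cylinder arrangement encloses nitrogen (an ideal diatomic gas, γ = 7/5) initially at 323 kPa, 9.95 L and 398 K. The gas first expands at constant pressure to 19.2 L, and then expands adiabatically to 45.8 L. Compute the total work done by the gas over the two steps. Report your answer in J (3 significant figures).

W_total ≈ 7540 J

Step 1 (isobaric): W = PΔV = (323 kPa)(19.2 − 9.95 L) = 2988 J.
After step 1: P = 323 kPa, V = 19.2 L, T = 768 K.
Step 2 (adiabatic): W = (P₁V₁ − P₂V₂)/(γ−1) = (6202 − 4380)/0.4 = 4554 J.
W_total = 2988 + 4554 = 7542 J.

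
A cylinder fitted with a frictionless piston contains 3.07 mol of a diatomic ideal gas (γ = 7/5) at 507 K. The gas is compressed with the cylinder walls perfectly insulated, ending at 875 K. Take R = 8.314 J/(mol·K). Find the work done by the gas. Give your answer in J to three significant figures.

W ≈ -23500 J

Adiabatic ⇒ Q = 0, so W_by = −ΔU = nCᵥ(T₁ − T₂).
Cᵥ = 5R/2 = 20.79 J/(mol·K).
W = (3.07)(20.79)(507 − 875) = -23482 J.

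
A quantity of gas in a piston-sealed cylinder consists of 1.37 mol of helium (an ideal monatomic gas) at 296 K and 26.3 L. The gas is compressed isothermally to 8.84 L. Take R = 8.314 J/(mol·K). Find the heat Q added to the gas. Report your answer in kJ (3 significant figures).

Q ≈ -3.68 kJ

Isothermal ⇒ ΔU = 0, so Q = W = nRT ln(V₂/V₁).
Q = (1.37)(8.314)(296) ln(8.84/26.3) = 3371 × -1.09 = -3676 J.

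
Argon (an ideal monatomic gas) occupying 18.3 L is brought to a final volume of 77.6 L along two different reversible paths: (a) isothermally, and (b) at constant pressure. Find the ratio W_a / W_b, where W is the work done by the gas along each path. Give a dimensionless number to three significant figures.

Path (a) isothermal: W = P₁V₁ ln(V₂/V₁) → W_a/(P₁V₁) = 1.445.
Path (b) isobaric: W = P₁(V₂ − V₁) → W_b/(P₁V₁) = 3.24.
W_a / W_b = 1.445 / 3.24 = 0.4458.

W_a / W_b ≈ 0.446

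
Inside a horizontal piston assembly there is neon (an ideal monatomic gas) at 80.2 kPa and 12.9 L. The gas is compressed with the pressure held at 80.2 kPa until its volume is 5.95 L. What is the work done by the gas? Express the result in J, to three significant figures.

Isobaric: W = P ΔV.
W = (80.2 kPa)(5.95 − 12.9 L) = (80.2)(-6.95) = -557.4 J.

W ≈ -557 J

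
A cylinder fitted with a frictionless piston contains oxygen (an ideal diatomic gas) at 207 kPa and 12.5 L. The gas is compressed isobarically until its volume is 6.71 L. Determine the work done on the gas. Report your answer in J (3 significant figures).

W ≈ 1200 J

Isobaric: W = P ΔV.
W = (207 kPa)(6.71 − 12.5 L) = (207)(-5.79) = -1199 J.
Work on gas = −W_by = 1199 J.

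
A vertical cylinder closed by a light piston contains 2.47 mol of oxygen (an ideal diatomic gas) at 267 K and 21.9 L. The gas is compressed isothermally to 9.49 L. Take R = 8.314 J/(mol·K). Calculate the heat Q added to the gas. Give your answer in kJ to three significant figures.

Q ≈ -4.59 kJ

Isothermal ⇒ ΔU = 0, so Q = W = nRT ln(V₂/V₁).
Q = (2.47)(8.314)(267) ln(9.49/21.9) = 5483 × -0.8362 = -4585 J.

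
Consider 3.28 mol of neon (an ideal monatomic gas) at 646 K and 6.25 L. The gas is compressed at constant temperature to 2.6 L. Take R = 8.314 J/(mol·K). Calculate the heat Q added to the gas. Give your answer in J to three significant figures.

Isothermal ⇒ ΔU = 0, so Q = W = nRT ln(V₂/V₁).
Q = (3.28)(8.314)(646) ln(2.6/6.25) = 17616 × -0.8771 = -15451 J.

Q ≈ -15500 J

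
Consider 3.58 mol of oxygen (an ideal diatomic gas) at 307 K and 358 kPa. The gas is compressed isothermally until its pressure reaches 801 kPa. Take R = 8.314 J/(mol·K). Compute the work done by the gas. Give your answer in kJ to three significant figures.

W ≈ -7.36 kJ

Isothermal process: W = nRT ln(V₂/V₁) = nRT ln(P₁/P₂).
W = (3.58)(8.314)(307) × ln(358/801)
  = 9138 × ln(0.4469) = 9138 × -0.8053
W_by_gas = -7359 J.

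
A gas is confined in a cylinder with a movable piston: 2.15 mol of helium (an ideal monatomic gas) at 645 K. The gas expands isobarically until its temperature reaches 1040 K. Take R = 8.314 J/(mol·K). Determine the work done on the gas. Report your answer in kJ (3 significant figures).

Isobaric: W = P ΔV = nR ΔT.
W = (2.15)(8.314)(1040 − 645) = 7061 J.
Work on gas = −W_by = -7061 J.

W ≈ -7.06 kJ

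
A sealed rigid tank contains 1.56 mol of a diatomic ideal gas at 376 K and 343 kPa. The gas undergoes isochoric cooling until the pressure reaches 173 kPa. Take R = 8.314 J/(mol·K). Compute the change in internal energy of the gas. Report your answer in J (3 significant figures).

ΔU ≈ -6040 J

Constant volume ⇒ W = 0, so Q = ΔU = nCᵥΔT with Cᵥ = 5R/2 = 20.79 J/(mol·K).
At constant V, T₂/T₁ = P₂/P₁ ⇒ ΔT = T₁(P₂/P₁ − 1) = 376·(173/343 − 1) = -186.4 K.
ΔU = (1.56)(20.79)(-186.4) = -6043 J.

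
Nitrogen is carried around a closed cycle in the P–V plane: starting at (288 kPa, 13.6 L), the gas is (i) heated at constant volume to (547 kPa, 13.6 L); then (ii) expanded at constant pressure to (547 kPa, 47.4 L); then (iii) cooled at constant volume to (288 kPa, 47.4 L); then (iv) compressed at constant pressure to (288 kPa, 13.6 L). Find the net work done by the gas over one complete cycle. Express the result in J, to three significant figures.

Constant-volume legs do no work.
W(ii) = (547)(47.4 − 13.6) = 18489 J; W(iv) = (288)(13.6 − 47.4) = -9734 J.
W_net = 18489 − 9734 = 8754 J (the clockwise enclosed area).

W_net ≈ 8750 J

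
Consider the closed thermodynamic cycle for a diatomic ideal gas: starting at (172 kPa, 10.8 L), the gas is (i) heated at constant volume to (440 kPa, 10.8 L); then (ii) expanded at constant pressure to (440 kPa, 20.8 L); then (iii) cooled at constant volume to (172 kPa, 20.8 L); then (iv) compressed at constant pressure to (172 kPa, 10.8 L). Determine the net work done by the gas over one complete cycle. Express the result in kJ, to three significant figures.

W_net ≈ 2.68 kJ

Constant-volume legs do no work.
W(ii) = (440)(20.8 − 10.8) = 4400 J; W(iv) = (172)(10.8 − 20.8) = -1720 J.
W_net = 4400 − 1720 = 2680 J (the clockwise enclosed area).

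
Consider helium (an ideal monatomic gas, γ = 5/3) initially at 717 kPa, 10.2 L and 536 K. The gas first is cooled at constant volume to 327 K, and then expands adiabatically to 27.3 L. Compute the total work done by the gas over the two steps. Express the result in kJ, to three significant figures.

W_total ≈ 3.22 kJ

Step 1 (isochoric): W = 0 (constant volume).
After step 1: P = 437.4 kPa (V unchanged).
Step 2 (adiabatic): W = (P₁V₁ − P₂V₂)/(γ−1) = (4462 − 2315)/0.667 = 3221 J.
W_total = 0 + 3221 = 3221 J.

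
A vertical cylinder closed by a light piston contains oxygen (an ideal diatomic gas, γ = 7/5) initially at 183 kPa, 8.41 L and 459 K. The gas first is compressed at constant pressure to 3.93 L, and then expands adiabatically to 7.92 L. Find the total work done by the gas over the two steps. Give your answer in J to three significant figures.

Step 1 (isobaric): W = PΔV = (183 kPa)(3.93 − 8.41 L) = -819.8 J.
After step 1: P = 183 kPa, V = 3.93 L, T = 214.5 K.
Step 2 (adiabatic): W = (P₁V₁ − P₂V₂)/(γ−1) = (719.2 − 543.4)/0.4 = 439.5 J.
W_total = -819.8 + 439.5 = -380.3 J.

W_total ≈ -380 J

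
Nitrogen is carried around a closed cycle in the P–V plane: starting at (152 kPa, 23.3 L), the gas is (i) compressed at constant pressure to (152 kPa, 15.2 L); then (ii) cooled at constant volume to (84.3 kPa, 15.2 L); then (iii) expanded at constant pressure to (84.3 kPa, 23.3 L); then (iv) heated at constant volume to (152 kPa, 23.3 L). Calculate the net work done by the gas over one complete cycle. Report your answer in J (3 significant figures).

W_net ≈ -548 J

Constant-volume legs do no work.
W(i) = (152)(15.2 − 23.3) = -1231 J; W(iii) = (84.3)(23.3 − 15.2) = 682.8 J.
W_net = -1231 + 682.8 = -548.4 J (the counter-clockwise enclosed area).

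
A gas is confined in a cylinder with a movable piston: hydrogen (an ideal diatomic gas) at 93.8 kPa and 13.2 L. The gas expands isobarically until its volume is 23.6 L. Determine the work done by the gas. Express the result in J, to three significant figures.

Isobaric: W = P ΔV.
W = (93.8 kPa)(23.6 − 13.2 L) = (93.8)(10.4) = 975.5 J.

W ≈ 976 J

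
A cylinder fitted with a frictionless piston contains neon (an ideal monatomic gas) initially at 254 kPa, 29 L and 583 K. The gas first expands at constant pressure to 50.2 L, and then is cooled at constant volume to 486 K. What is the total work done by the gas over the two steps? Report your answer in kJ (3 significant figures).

W_total ≈ 5.38 kJ

Step 1 (isobaric): W = PΔV = (254 kPa)(50.2 − 29 L) = 5385 J.
Step 2 (isochoric): W = 0 (constant volume).
W_total = 5385 + 0 = 5385 J.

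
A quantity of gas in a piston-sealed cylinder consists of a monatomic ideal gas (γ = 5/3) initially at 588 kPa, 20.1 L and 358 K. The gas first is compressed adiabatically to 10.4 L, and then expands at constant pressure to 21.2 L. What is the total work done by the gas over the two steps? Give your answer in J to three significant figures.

Step 1 (adiabatic): W = (P₁V₁ − P₂V₂)/(γ−1) = (11819 − 18338)/0.667 = -9779 J.
After step 1: P = 1763 kPa, V = 10.4 L, T = 555.5 K.
Step 2 (isobaric): W = PΔV = (1763 kPa)(21.2 − 10.4 L) = 19043 J.
W_total = -9779 + 19043 = 9265 J.

W_total ≈ 9260 J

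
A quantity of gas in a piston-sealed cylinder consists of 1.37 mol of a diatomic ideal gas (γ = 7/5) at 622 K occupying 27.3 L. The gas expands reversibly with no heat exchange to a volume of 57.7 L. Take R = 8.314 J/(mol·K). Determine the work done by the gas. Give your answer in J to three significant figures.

W ≈ 4580 J

Adiabatic: TV^(γ−1) = const with γ = 7/5.
T₂ = T₁ (V₁/V₂)^(γ−1) = 622 × (27.3/57.7)^0.4 = 622 × 0.7413 = 461.1 K.
W_by = nCᵥ(T₁ − T₂) = (1.37)(20.79)(622 − 461.1) = 4582 J.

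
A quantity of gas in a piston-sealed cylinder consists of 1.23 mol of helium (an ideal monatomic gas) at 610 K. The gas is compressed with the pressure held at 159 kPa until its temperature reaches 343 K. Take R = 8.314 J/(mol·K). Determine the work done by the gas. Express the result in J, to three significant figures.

W ≈ -2730 J

Isobaric: W = P ΔV = nR ΔT.
W = (1.23)(8.314)(343 − 610) = -2730 J.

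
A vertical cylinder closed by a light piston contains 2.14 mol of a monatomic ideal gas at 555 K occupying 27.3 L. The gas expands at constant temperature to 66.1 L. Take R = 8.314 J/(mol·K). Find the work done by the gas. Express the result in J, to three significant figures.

W ≈ 8730 J

Isothermal: W = nRT ln(V₂/V₁).
W = (2.14)(8.314)(555) × ln(66.1/27.3)
  = 9875 × 0.8843
W_by_gas = 8732 J.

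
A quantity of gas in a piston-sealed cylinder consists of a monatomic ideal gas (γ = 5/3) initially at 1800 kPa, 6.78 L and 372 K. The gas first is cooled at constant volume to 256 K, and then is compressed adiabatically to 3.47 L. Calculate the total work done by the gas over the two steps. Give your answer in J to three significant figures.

W_total ≈ -7090 J

Step 1 (isochoric): W = 0 (constant volume).
After step 1: P = 1239 kPa (V unchanged).
Step 2 (adiabatic): W = (P₁V₁ − P₂V₂)/(γ−1) = (8398 − 13126)/0.667 = -7091 J.
W_total = 0 − 7091 = -7091 J.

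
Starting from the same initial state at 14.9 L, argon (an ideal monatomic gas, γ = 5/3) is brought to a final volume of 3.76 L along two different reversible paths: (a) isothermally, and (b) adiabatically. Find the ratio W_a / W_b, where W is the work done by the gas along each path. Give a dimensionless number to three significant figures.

Path (a) isothermal: W = P₁V₁ ln(V₂/V₁) → W_a/(P₁V₁) = -1.377.
Path (b) adiabatic: W = P₁V₁(1 − (V₁/V₂)^(γ−1))/(γ−1) → W_b/(P₁V₁) = -2.256.
W_a / W_b = -1.377 / -2.256 = 0.6103.

W_a / W_b ≈ 0.610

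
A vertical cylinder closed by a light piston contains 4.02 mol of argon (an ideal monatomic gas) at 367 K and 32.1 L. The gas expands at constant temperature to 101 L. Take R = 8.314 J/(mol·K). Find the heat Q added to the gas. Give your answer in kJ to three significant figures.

Isothermal ⇒ ΔU = 0, so Q = W = nRT ln(V₂/V₁).
Q = (4.02)(8.314)(367) ln(101/32.1) = 12266 × 1.146 = 14060 J.

Q ≈ 14.1 kJ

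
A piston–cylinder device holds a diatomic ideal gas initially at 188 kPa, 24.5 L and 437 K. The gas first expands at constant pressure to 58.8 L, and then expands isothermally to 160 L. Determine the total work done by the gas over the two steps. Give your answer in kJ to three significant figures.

W_total ≈ 17.5 kJ

Step 1 (isobaric): W = PΔV = (188 kPa)(58.8 − 24.5 L) = 6448 J.
After step 1: P = 188 kPa, V = 58.8 L, T = 1049 K.
Step 2 (isothermal): W = P₁V₁ ln(V₂/V₁) = (11054) ln(160/58.8) = 11066 J.
W_total = 6448 + 11066 = 17514 J.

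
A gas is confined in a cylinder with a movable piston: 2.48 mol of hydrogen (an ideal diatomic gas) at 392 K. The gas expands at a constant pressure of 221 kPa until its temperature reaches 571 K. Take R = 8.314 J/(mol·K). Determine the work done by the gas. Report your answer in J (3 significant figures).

W ≈ 3690 J

Isobaric: W = P ΔV = nR ΔT.
W = (2.48)(8.314)(571 − 392) = 3691 J.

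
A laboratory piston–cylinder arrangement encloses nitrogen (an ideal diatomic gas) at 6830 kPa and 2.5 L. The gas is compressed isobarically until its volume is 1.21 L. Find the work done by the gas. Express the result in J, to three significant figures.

Isobaric: W = P ΔV.
W = (6830 kPa)(1.21 − 2.5 L) = (6830)(-1.29) = -8811 J.

W ≈ -8810 J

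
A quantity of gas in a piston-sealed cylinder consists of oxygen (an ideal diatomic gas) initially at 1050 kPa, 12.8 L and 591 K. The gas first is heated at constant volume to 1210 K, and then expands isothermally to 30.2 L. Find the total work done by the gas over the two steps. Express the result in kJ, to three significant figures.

W_total ≈ 23.6 kJ

Step 1 (isochoric): W = 0 (constant volume).
After step 1: P = 2150 kPa (V unchanged).
Step 2 (isothermal): W = P₁V₁ ln(V₂/V₁) = (27517) ln(30.2/12.8) = 23620 J.
W_total = 0 + 23620 = 23620 J.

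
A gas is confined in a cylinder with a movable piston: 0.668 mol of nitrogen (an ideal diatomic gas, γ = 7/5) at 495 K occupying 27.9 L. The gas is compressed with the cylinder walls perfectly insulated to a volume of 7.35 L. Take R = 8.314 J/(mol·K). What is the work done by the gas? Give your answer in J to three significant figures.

W ≈ -4850 J

Adiabatic: TV^(γ−1) = const with γ = 7/5.
T₂ = T₁ (V₁/V₂)^(γ−1) = 495 × (27.9/7.35)^0.4 = 495 × 1.705 = 844 K.
W_by = nCᵥ(T₁ − T₂) = (0.668)(20.79)(495 − 844) = -4845 J.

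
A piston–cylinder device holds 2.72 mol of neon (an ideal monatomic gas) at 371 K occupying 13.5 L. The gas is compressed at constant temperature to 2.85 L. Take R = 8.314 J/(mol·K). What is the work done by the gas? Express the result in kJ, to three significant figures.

Isothermal: W = nRT ln(V₂/V₁).
W = (2.72)(8.314)(371) × ln(2.85/13.5)
  = 8390 × -1.555
W_by_gas = -13049 J.

W ≈ -13.0 kJ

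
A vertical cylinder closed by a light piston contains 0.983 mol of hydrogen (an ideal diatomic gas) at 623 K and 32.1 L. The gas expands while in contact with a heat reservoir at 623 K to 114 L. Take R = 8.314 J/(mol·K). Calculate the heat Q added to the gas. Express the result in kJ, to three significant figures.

Q ≈ 6.45 kJ

Isothermal ⇒ ΔU = 0, so Q = W = nRT ln(V₂/V₁).
Q = (0.983)(8.314)(623) ln(114/32.1) = 5092 × 1.267 = 6453 J.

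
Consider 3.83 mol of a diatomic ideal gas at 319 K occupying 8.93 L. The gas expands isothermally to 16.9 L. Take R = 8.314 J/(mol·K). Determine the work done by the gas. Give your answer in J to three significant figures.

W ≈ 6480 J

Isothermal: W = nRT ln(V₂/V₁).
W = (3.83)(8.314)(319) × ln(16.9/8.93)
  = 10158 × 0.6379
W_by_gas = 6480 J.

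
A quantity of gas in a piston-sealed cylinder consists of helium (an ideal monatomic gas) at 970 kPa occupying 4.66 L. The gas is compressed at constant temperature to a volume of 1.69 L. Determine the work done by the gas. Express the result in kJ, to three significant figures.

W ≈ -4.58 kJ

Isothermal: W = nRT ln(V₂/V₁) = P₁V₁ ln(V₂/V₁).
P₁V₁ = (970 kPa)(4.66 L) = 4520 J.
W = 4520 × ln(1.69/4.66) = 4520 × -1.014
W_by_gas = -4585 J.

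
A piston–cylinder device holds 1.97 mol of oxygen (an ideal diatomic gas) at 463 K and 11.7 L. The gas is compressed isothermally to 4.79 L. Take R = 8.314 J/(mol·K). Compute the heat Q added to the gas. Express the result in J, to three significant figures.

Q ≈ -6770 J

Isothermal ⇒ ΔU = 0, so Q = W = nRT ln(V₂/V₁).
Q = (1.97)(8.314)(463) ln(4.79/11.7) = 7583 × -0.8931 = -6772 J.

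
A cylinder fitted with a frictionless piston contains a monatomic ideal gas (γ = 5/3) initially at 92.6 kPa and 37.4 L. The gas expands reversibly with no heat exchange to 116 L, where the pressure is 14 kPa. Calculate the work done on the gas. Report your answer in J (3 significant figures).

Adiabatic: W = (P₁V₁ − P₂V₂)/(γ − 1) with γ = 5/3.
P₁V₁ = 3463 J, P₂V₂ = 1624 J.
W = (3463 − 1624) / 0.6667 = 2759 J.
Work on gas = −W_by = -2759 J.

W ≈ -2760 J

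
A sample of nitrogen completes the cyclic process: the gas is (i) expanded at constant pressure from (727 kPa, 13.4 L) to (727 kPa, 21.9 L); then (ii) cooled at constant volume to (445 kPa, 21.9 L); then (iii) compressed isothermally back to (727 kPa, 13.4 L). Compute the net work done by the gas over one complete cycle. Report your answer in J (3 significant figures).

W_net ≈ 1390 J

Leg (i): W = PΔV = (727)(21.9 − 13.4) = 6179 J.
Leg (ii): W = 0.
Leg (iii): W = PᵢVᵢ ln(V_f/Vᵢ) = (9746) ln(13.4/21.9) = -4787 J.
W_net = 6179 − 4787 = 1392 J.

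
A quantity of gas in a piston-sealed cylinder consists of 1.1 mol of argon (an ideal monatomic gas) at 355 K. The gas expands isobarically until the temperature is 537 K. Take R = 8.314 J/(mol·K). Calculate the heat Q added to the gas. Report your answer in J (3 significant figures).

Q ≈ 4160 J

Isobaric: W = nRΔT = (1.1)(8.314)(182) = 1664 J.
ΔU = nCᵥΔT with Cᵥ = 3R/2: ΔU = (1.1)(12.47)(182) = 2497 J.
Q = ΔU + W = 2497 + 1664 = 4161 J.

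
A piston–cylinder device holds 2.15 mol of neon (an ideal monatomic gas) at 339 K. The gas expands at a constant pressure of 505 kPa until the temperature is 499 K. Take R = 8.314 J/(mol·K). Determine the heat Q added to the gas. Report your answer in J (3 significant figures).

Isobaric: W = nRΔT = (2.15)(8.314)(160) = 2860 J.
ΔU = nCᵥΔT with Cᵥ = 3R/2: ΔU = (2.15)(12.47)(160) = 4290 J.
Q = ΔU + W = 4290 + 2860 = 7150 J.

Q ≈ 7150 J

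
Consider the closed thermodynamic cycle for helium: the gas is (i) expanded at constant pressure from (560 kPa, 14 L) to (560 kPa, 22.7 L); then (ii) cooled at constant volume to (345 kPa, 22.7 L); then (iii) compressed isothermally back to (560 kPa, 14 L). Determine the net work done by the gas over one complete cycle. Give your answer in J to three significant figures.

W_net ≈ 1090 J

Leg (i): W = PΔV = (560)(22.7 − 14) = 4872 J.
Leg (ii): W = 0.
Leg (iii): W = PᵢVᵢ ln(V_f/Vᵢ) = (7832) ln(14/22.7) = -3785 J.
W_net = 4872 − 3785 = 1087 J.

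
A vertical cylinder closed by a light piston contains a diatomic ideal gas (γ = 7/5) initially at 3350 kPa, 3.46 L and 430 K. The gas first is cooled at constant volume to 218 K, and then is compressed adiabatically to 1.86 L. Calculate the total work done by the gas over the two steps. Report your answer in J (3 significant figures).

W_total ≈ -4140 J

Step 1 (isochoric): W = 0 (constant volume).
After step 1: P = 1698 kPa (V unchanged).
Step 2 (adiabatic): W = (P₁V₁ − P₂V₂)/(γ−1) = (5876 − 7532)/0.4 = -4140 J.
W_total = 0 − 4140 = -4140 J.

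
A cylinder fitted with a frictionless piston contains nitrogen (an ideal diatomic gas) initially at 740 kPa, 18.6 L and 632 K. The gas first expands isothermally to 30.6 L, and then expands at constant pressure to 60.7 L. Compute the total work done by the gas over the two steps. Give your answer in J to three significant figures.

W_total ≈ 20400 J

Step 1 (isothermal): W = P₁V₁ ln(V₂/V₁) = (13764) ln(30.6/18.6) = 6852 J.
After step 1: P = 449.8 kPa, V = 30.6 L, T = 632 K.
Step 2 (isobaric): W = PΔV = (449.8 kPa)(60.7 − 30.6 L) = 13539 J.
W_total = 6852 + 13539 = 20391 J.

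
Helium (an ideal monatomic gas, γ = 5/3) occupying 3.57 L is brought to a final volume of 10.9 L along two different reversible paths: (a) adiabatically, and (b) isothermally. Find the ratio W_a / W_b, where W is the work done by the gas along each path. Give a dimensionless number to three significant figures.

W_a / W_b ≈ 0.705

Path (a) adiabatic: W = P₁V₁(1 − (V₁/V₂)^(γ−1))/(γ−1) → W_a/(P₁V₁) = 0.7873.
Path (b) isothermal: W = P₁V₁ ln(V₂/V₁) → W_b/(P₁V₁) = 1.116.
W_a / W_b = 0.7873 / 1.116 = 0.7053.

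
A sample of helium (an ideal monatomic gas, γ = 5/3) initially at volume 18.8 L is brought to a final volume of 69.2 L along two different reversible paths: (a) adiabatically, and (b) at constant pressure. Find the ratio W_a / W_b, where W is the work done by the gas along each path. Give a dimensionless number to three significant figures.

Path (a) adiabatic: W = P₁V₁(1 − (V₁/V₂)^(γ−1))/(γ−1) → W_a/(P₁V₁) = 0.8708.
Path (b) isobaric: W = P₁(V₂ − V₁) → W_b/(P₁V₁) = 2.681.
W_a / W_b = 0.8708 / 2.681 = 0.3248.

W_a / W_b ≈ 0.325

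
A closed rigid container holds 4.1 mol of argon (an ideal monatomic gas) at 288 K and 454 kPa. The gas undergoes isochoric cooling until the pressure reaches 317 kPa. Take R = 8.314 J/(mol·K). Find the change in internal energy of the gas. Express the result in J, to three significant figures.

ΔU ≈ -4440 J

Constant volume ⇒ W = 0, so Q = ΔU = nCᵥΔT with Cᵥ = 3R/2 = 12.47 J/(mol·K).
At constant V, T₂/T₁ = P₂/P₁ ⇒ ΔT = T₁(P₂/P₁ − 1) = 288·(317/454 − 1) = -86.91 K.
ΔU = (4.1)(12.47)(-86.91) = -4444 J.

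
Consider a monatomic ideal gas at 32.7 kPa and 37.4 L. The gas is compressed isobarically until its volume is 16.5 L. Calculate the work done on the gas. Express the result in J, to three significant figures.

W ≈ 683 J

Isobaric: W = P ΔV.
W = (32.7 kPa)(16.5 − 37.4 L) = (32.7)(-20.9) = -683.4 J.
Work on gas = −W_by = 683.4 J.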